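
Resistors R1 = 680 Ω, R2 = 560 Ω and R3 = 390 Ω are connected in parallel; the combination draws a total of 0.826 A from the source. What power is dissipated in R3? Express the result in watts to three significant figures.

Only the total current is stated, so first find the parallel equivalent to get the voltage across the combination.
1/R_eq = 1/680 + 1/560 + 1/390 ⇒ R_eq = 171.8 Ω
V = I_total × R_eq = 0.8260 × 171.8 = 141.9 V
P_R3 = V² / R3 = (141.9)² / 390 = 51.64 W

51.6 W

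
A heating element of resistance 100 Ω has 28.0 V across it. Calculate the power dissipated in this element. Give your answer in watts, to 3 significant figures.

7.84 W

V and R are stated; P = V²/R avoids computing the current.
P = (28.0 V)² / 100 Ω = 7.840 W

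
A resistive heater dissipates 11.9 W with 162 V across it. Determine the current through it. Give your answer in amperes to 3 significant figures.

Rearranging the power relation for the two known quantities gives I = P / V.
I = 11.9 / 162 = 0.07346 A

0.0735 A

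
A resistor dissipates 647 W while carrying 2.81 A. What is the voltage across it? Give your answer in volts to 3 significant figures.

230 V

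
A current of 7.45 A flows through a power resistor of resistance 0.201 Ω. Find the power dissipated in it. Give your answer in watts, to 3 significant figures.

11.2 W

With I and R stated, P = I²R applies in one step.
P = (7.450 A)² × 0.201 Ω = 11.16 W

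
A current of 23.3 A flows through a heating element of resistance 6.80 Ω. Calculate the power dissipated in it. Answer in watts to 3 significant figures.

Knowing I and R, the power is just I²R — no need to find V first.
P = (23.30 A)² × 6.80 Ω = 3692 W

3690 W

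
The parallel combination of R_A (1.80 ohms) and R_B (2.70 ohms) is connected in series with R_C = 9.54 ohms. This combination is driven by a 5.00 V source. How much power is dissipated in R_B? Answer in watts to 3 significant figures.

0.0958 W

Combine R_A and R_B into their parallel equivalent first, reducing the network to two series resistors.
R_p = (1.80×2.70)/(1.80+2.70) = 1.080 Ω
R_total = R_p + 9.54 = 1.080 + 9.54 = 10.62 Ω
I = V / R_total = 5.00 / 10.62 = 0.4708 A
Voltage across the parallel pair: V_p = I × R_p = 0.4708 × 1.080 = 0.5085 V
Use P = V²/R for R_B with V = V_p.
P_R_B = (0.5085)² / 2.70 = 0.09576 W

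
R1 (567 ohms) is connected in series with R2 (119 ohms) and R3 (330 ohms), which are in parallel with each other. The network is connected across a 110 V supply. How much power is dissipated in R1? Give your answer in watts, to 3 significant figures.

16.0 W

Replace R2 and R3 with their parallel equivalent so the circuit becomes R1 in series with R_p.
R_p = (119×330)/(119+330) = 87.46 Ω
R_total = 567 + 87.46 = 654.5 Ω
I = V / R_total = 110 / 654.5 = 0.1681 A
R1 is in the main series path, so its power is I²R1.
P_R1 = (0.1681)² × 567 = 16.02 W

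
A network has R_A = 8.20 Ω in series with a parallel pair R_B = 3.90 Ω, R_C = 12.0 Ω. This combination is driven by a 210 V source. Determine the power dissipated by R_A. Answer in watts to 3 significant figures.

Collapse R_B‖R_C to a single equivalent, reducing the network to two series elements.
R_p = (3.90×12.0)/(3.90+12.0) = 2.943 Ω
R_total = 8.20 + 2.943 = 11.14 Ω
I = V / R_total = 210 / 11.14 = 18.85 A
R_A is in the main series path, so its power is I²R_A.
P_R_A = (18.85)² × 8.20 = 2912 W

2910 W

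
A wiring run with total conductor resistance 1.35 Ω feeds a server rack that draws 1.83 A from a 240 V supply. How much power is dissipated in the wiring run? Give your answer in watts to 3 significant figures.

Line loss is just I²R for the cable — we know both I and R_line directly.
The wiring run carries the full 1.83 A.
P_line = I² R_line = (1.830)² × 1.35 = 4.521 W

4.52 W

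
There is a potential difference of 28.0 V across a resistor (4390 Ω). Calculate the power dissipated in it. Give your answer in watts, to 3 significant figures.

0.179 W

V and R are stated; P = V²/R avoids computing the current.
P = (28.0 V)² / 4390 Ω = 0.1786 W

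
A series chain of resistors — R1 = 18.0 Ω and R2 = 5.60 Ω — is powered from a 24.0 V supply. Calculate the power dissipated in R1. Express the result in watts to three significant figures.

In a series string the same current flows through every resistor — find that current, then P = I²R for the one we want.
R_total = 18.0 + 5.60 = 23.60 Ω
I = V / R_total = 24.0 / 23.60 = 1.017 A
P_R1 = I² × R1 = (1.017)² × 18.0 = 18.62 W

18.6 W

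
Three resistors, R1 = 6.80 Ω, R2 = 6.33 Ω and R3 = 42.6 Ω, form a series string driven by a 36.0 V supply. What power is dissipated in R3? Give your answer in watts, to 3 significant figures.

17.8 W

In a series string the same current flows through every resistor — find that current, then P = I²R for the one we want.
R_total = 6.80 + 6.33 + 42.6 = 55.73 Ω
I = V / R_total = 36.0 / 55.73 = 0.6460 A
P_R3 = I² × R3 = (0.6460)² × 42.6 = 17.78 W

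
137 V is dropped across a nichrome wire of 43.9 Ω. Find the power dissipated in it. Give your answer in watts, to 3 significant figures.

428 W

With V across and R both known, P = V²/R gives the dissipation directly.
P = (137 V)² / 43.9 Ω = 427.5 W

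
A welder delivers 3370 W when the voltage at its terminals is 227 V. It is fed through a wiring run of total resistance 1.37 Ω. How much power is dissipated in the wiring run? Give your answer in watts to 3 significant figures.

The wiring run is a series resistance carrying the load current; its dissipation is I²R_line.
I = P / V = 3370 / 227 = 14.85 A through the wiring run.
P_line = I² R_line = (14.85)² × 1.37 = 301.9 W

302 W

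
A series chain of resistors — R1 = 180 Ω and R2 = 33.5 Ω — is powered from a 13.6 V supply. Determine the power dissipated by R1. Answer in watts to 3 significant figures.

Series elements share the same current, so find I first, then use P = I²R.
R_total = 180 + 33.5 = 213.5 Ω
I = V / R_total = 13.6 / 213.5 = 0.06370 A
P_R1 = I² × R1 = (0.06370)² × 180 = 0.7304 W

0.730 W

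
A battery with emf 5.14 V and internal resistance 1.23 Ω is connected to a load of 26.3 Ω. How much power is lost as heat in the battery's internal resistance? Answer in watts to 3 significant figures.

0.0429 W

The internal resistance carries the same current as the load; P_int = I²r.
I = ε / (r + R) = 5.14 / (1.23 + 26.3) = 0.1867 A
P_int = I² r = (0.1867)² × 1.23 = 0.04288 W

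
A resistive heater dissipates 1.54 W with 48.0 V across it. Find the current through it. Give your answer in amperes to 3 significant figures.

0.0321 A

Inverting the appropriate power form: I = P / V.
I = 1.54 / 48.0 = 0.03208 A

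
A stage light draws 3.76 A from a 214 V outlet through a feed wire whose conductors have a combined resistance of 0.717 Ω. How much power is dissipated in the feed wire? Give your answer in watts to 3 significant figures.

The feed wire and load are in series, so the same current flows in both; the loss is I²R_line.
The feed wire carries the full 3.76 A.
P_line = I² R_line = (3.760)² × 0.717 = 10.14 W

10.1 W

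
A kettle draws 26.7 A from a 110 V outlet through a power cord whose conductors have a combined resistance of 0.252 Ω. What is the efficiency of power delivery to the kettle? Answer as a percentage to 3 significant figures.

93.9 %

The power cord carries the full 26.7 A.
P_line = I² R_line = (26.70)² × 0.252 = 179.6 W
P_source = V I = 110 × 26.70 = 2937 W; P_load = 2757 W
η = P_load / P_source = 2757 / 2937 = 0.9388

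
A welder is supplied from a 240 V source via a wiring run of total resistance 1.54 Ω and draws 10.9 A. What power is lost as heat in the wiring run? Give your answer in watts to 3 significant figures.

Line loss is just I²R for the cable — we know both I and R_line directly.
The wiring run carries the full 10.9 A.
P_line = I² R_line = (10.90)² × 1.54 = 183.0 W

183 W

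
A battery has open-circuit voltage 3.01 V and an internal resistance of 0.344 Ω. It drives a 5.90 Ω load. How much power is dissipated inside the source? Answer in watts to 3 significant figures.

Internal loss is I²r, with I set by the total series resistance r+R.
I = ε / (r + R) = 3.01 / (0.344 + 5.90) = 0.4821 A
P_int = I² r = (0.4821)² × 0.344 = 0.07994 W

0.0799 W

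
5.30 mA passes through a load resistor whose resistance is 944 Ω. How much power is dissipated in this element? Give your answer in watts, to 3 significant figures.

0.0265 W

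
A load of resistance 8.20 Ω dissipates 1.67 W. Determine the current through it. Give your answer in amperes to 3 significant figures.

Rearranging the power relation for the two known quantities gives I = √(P / R).
I = √(1.67 / 8.20) = 0.4513 A

0.451 A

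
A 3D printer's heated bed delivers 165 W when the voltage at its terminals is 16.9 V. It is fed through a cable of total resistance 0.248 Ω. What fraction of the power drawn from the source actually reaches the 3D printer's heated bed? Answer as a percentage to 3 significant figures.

I = P / V = 165 / 16.9 = 9.763 A through the cable.
P_line = I² R_line = (9.763)² × 0.248 = 23.64 W
P_source = P_load + P_line = 165.0 + 23.64 = 188.6 W
η = P_load / P_source = 165.0 / 188.6 = 0.8747

87.5 %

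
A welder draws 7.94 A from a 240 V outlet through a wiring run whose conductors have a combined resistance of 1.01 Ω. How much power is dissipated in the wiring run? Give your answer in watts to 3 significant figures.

63.7 W

Line loss is just I²R for the cable — we know both I and R_line directly.
The wiring run carries the full 7.94 A.
P_line = I² R_line = (7.940)² × 1.01 = 63.67 W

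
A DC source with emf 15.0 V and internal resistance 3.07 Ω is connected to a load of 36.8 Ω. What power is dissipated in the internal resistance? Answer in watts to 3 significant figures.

r is in series with the load, so it carries the full circuit current — the loss in it is I²r.
I = ε / (r + R) = 15.0 / (3.07 + 36.8) = 0.3762 A
P_int = I² r = (0.3762)² × 3.07 = 0.4345 W

0.435 W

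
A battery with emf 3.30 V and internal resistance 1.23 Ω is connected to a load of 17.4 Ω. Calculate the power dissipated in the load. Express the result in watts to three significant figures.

0.546 W

Find the circuit current first, then P = I²R for the load (series elements share I).
I = ε / (r + R) = 3.30 / (1.23 + 17.4) = 0.1771 A
P_load = I² R = (0.1771)² × 17.4 = 0.5459 W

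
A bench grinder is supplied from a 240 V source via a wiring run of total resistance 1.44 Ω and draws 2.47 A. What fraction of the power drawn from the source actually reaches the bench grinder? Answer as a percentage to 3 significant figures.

The wiring run carries the full 2.47 A.
P_line = I² R_line = (2.470)² × 1.44 = 8.785 W
P_source = V I = 240 × 2.470 = 592.8 W; P_load = 584.0 W
η = P_load / P_source = 584.0 / 592.8 = 0.9852

98.5 %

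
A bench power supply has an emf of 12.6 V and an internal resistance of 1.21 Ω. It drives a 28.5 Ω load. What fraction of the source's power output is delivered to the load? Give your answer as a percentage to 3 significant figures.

95.9 %

The source delivers εI, of which I²R reaches the load and I²r is lost; since I is common, η = R/(R+r).
η = R / (R + r) = 28.5 / (28.5 + 1.21) = 0.9593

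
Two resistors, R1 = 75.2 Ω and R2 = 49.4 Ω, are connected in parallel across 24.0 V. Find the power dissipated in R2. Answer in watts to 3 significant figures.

11.7 W

R2 sits directly across the source, so P = V²/R with V = 24.0 V.
P_R2 = V² / R2 = (24.0)² / 49.4 Ω = 11.66 W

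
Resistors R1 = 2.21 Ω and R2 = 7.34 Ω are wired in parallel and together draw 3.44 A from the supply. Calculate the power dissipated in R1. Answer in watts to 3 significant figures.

15.4 W

Only the total current is stated, so first find the parallel equivalent to get the voltage across the combination.
1/R_eq = 1/2.21 + 1/7.34 ⇒ R_eq = 1.699 Ω
V = I_total × R_eq = 3.440 × 1.699 = 5.843 V
P_R1 = V² / R1 = (5.843)² / 2.21 = 15.45 W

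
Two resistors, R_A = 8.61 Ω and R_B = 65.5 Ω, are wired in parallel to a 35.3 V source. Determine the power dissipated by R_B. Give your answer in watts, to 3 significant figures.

19.0 W

Each parallel branch sees the full supply voltage, so P = V²/R applies directly to the target branch.
P_R_B = V² / R_B = (35.3)² / 65.5 Ω = 19.02 W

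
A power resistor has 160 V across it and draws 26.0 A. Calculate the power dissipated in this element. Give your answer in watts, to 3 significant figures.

4160 W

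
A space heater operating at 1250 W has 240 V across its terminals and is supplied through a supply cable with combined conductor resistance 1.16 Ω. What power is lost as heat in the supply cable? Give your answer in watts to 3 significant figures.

31.5 W

Only the current and the line resistance are needed for the I²R loss.
I = P / V = 1250 / 240 = 5.208 A through the supply cable.
P_line = I² R_line = (5.208)² × 1.16 = 31.47 W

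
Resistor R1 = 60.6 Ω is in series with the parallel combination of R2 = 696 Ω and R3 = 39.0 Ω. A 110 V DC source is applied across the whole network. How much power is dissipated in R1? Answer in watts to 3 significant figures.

First combine the parallel branches into one equivalent R_p, then R1 + R_p is a series pair.
R_p = (696×39.0)/(696+39.0) = 36.93 Ω
R_total = 60.6 + 36.93 = 97.53 Ω
I = V / R_total = 110 / 97.53 = 1.128 A
R1 is in the main series path, so its power is I²R1.
P_R1 = (1.128)² × 60.6 = 77.09 W

77.1 W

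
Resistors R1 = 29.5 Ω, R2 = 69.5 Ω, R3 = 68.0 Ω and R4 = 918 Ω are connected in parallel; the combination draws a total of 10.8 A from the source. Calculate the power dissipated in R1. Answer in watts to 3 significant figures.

963 W

Parallel branches share V, not I — compute V via R_eq, then use V²/R for the target branch.
1/R_eq = 1/29.5 + 1/69.5 + 1/68.0 + 1/918 ⇒ R_eq = 15.61 Ω
V = I_total × R_eq = 10.80 × 15.61 = 168.5 V
P_R1 = V² / R1 = (168.5)² / 29.5 = 962.8 W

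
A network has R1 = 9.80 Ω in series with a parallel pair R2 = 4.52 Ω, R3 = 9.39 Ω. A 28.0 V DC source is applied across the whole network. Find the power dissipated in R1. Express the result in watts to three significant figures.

46.5 W

Collapse R2‖R3 to a single equivalent, reducing the network to two series elements.
R_p = (4.52×9.39)/(4.52+9.39) = 3.051 Ω
R_total = 9.80 + 3.051 = 12.85 Ω
I = V / R_total = 28.0 / 12.85 = 2.179 A
All the current flows through R1; use P = I²R.
P_R1 = (2.179)² × 9.80 = 46.52 W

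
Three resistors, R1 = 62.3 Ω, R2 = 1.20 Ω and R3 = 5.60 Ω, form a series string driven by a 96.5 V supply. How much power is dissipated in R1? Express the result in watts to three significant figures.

Since the resistors are in series they all carry the loop current I = V/R_total; the power in any one is I²R.
R_total = 62.3 + 1.20 + 5.60 = 69.10 Ω
I = V / R_total = 96.5 / 69.10 = 1.397 A
P_R1 = I² × R1 = (1.397)² × 62.3 = 121.5 W

122 W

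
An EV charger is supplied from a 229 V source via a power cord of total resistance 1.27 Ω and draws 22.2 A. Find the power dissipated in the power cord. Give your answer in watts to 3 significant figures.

The power cord and load are in series, so the same current flows in both; the loss is I²R_line.
The power cord carries the full 22.2 A.
P_line = I² R_line = (22.20)² × 1.27 = 625.9 W

626 W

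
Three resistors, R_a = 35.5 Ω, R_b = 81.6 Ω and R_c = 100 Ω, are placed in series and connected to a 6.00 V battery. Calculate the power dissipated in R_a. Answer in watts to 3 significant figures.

The current is common to all series resistors; compute it, then apply P = I²R for the target.
R_total = 35.5 + 81.6 + 100 = 217.1 Ω
I = V / R_total = 6.00 / 217.1 = 0.02764 A
P_R_a = I² × R_a = (0.02764)² × 35.5 = 0.02712 W

0.0271 W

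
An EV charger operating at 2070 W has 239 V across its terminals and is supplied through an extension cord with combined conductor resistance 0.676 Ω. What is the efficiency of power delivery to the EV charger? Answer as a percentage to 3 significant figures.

I = P / V = 2070 / 239 = 8.661 A through the extension cord.
P_line = I² R_line = (8.661)² × 0.676 = 50.71 W
P_source = P_load + P_line = 2070 + 50.71 = 2121 W
η = P_load / P_source = 2070 / 2121 = 0.9761

97.6 %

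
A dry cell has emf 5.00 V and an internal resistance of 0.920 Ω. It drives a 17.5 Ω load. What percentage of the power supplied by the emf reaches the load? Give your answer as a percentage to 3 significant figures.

The source delivers εI, of which I²R reaches the load and I²r is lost; since I is common, η = R/(R+r).
η = R / (R + r) = 17.5 / (17.5 + 0.920) = 0.9501

95.0 %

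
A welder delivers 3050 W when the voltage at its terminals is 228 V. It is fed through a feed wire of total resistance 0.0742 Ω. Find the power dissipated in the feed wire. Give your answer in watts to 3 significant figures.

13.3 W

Only the current and the line resistance are needed for the I²R loss.
I = P / V = 3050 / 228 = 13.38 A through the feed wire.
P_line = I² R_line = (13.38)² × 0.0742 = 13.28 W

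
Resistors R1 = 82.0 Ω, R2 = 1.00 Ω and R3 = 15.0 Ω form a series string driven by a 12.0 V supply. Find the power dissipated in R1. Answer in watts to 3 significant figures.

Series elements share the same current, so find I first, then use P = I²R.
R_total = 82.0 + 1.00 + 15.0 = 98.00 Ω
I = V / R_total = 12.0 / 98.00 = 0.1224 A
P_R1 = I² × R1 = (0.1224)² × 82.0 = 1.229 W

1.23 W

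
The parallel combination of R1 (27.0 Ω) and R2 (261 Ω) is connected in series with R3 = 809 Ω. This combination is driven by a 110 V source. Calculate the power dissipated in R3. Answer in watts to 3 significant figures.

Combine R1 and R2 into their parallel equivalent first, reducing the network to two series resistors.
R_p = (27.0×261)/(27.0+261) = 24.47 Ω
R_total = R_p + 809 = 24.47 + 809 = 833.5 Ω
I = V / R_total = 110 / 833.5 = 0.1320 A
R3 carries the full series current, so P = I²R.
P_R3 = (0.1320)² × 809 = 14.09 W

14.1 W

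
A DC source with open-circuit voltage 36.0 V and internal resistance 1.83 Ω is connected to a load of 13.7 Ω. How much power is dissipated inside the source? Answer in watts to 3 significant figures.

The source's internal resistance is just another series element carrying I; its dissipation is I²r.
I = ε / (r + R) = 36.0 / (1.83 + 13.7) = 2.318 A
P_int = I² r = (2.318)² × 1.83 = 9.834 W

9.83 W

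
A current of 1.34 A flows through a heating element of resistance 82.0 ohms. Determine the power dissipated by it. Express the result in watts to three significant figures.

147 W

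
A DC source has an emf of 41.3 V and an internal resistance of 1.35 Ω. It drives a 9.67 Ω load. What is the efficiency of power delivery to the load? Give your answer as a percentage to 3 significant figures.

87.7 %

Efficiency is P_load / P_total. With a series r and R sharing the same I, P = I²R for each, so η = R/(R+r).
η = R / (R + r) = 9.67 / (9.67 + 1.35) = 0.8775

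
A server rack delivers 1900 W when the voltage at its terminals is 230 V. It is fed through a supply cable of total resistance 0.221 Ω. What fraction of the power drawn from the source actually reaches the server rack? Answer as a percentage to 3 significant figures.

I = P / V = 1900 / 230 = 8.261 A through the supply cable.
P_line = I² R_line = (8.261)² × 0.221 = 15.08 W
P_source = P_load + P_line = 1900 + 15.08 = 1915 W
η = P_load / P_source = 1900 / 1915 = 0.9921

99.2 %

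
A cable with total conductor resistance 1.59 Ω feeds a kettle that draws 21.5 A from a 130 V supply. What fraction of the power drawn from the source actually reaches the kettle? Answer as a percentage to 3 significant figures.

The cable carries the full 21.5 A.
P_line = I² R_line = (21.50)² × 1.59 = 735.0 W
P_source = V I = 130 × 21.50 = 2795 W; P_load = 2060 W
η = P_load / P_source = 2060 / 2795 = 0.7370

73.7 %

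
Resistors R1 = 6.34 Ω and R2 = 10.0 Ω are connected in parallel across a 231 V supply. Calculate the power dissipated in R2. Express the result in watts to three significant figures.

5340 W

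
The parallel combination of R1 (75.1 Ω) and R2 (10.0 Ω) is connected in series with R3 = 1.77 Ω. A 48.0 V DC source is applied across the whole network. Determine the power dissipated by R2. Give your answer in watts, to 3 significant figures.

160 W

Collapse the R1‖R2 pair into one equivalent R_p; then R_p and R3 form a series string.
R_p = (75.1×10.0)/(75.1+10.0) = 8.825 Ω
R_total = R_p + 1.77 = 8.825 + 1.77 = 10.59 Ω
I = V / R_total = 48.0 / 10.59 = 4.530 A
Voltage across the parallel pair: V_p = I × R_p = 4.530 × 8.825 = 39.98 V
R2 has V_p across it, so P = V_p²/R2.
P_R2 = (39.98)² / 10.0 = 159.8 W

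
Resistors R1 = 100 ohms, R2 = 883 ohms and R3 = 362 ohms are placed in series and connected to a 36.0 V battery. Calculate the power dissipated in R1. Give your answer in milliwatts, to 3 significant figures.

71.6 mW

The current is common to all series resistors; compute it, then apply P = I²R for the target.
R_total = 100 + 883 + 362 = 1345 Ω
I = V / R_total = 36.0 / 1345 = 0.02677 A
P_R1 = I² × R1 = (0.02677)² × 100 = 0.07164 W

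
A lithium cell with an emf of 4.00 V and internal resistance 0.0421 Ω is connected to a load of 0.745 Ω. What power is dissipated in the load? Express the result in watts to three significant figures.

19.2 W

Load and internal resistance form a series loop — compute the loop current, then the load power via I²R.
I = ε / (r + R) = 4.00 / (0.0421 + 0.745) = 5.082 A
P_load = I² R = (5.082)² × 0.745 = 19.24 W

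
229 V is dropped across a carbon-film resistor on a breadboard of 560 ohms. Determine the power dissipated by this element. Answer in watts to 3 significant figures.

93.6 W

We know the drop across the element and its resistance — P = V²/R, one step.
P = (229 V)² / 560 Ω = 93.64 W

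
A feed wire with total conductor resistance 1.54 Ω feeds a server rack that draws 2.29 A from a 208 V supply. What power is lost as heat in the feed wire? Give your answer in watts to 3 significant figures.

8.08 W

Only the current and the line resistance are needed for the I²R loss.
The feed wire carries the full 2.29 A.
P_line = I² R_line = (2.290)² × 1.54 = 8.076 W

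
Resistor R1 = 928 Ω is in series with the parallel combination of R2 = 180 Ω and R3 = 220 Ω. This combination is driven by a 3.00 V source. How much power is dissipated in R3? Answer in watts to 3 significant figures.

First combine the parallel branches into one equivalent R_p, then R1 + R_p is a series pair.
R_p = (180×220)/(180+220) = 99.00 Ω
R_total = 928 + 99.00 = 1027 Ω
I = V / R_total = 3.00 / 1027 = 0.002921 A
Voltage across the parallel pair: V_p = I × R_p = 0.002921 × 99.00 = 0.2892 V
R3 sees V_p directly, so P = V_p² / R3.
P_R3 = (0.2892)² / 220 = 0.0003801 W

0.000380 W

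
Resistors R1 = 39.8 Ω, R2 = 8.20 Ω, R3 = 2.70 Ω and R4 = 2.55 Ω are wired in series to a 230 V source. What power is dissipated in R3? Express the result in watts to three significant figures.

50.4 W

Every series element carries the same I. Get I from the total resistance, then P = I² × R3.
R_total = 39.8 + 8.20 + 2.70 + 2.55 = 53.25 Ω
I = V / R_total = 230 / 53.25 = 4.319 A
P_R3 = I² × R3 = (4.319)² × 2.70 = 50.37 W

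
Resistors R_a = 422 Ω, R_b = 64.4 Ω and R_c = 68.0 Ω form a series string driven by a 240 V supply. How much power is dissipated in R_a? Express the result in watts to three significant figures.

Series elements share the same current, so find I first, then use P = I²R.
R_total = 422 + 64.4 + 68.0 = 554.4 Ω
I = V / R_total = 240 / 554.4 = 0.4329 A
P_R_a = I² × R_a = (0.4329)² × 422 = 79.08 W

79.1 W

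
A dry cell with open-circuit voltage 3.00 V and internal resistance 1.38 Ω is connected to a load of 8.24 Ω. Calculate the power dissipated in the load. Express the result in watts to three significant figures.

0.801 W

The internal resistance and the load are in series, so the same I flows through both; get I from ε/(r+R), then I²R for the load.
I = ε / (r + R) = 3.00 / (1.38 + 8.24) = 0.3119 A
P_load = I² R = (0.3119)² × 8.24 = 0.8013 W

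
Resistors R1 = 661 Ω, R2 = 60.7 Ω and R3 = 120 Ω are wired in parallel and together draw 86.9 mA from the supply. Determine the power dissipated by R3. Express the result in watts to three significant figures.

0.0908 W

Only the total current is stated, so first find the parallel equivalent to get the voltage across the combination.
1/R_eq = 1/661 + 1/60.7 + 1/120 ⇒ R_eq = 37.99 Ω
V = I_total × R_eq = 0.08690 × 37.99 = 3.302 V
P_R3 = V² / R3 = (3.302)² / 120 = 0.09084 W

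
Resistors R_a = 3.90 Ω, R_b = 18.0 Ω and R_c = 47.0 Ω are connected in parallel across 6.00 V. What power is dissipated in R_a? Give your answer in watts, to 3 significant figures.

Every branch has 6.00 V across it, so for R_a the power is simply V²/R.
P_R_a = V² / R_a = (6.00)² / 3.90 Ω = 9.231 W

9.23 W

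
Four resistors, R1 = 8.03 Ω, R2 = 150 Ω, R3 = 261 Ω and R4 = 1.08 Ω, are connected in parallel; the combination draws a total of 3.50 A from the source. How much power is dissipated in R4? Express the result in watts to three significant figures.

The branches share the same voltage, but only the total current is given — find V from the equivalent resistance first.
1/R_eq = 1/8.03 + 1/150 + 1/261 + 1/1.08 ⇒ R_eq = 0.9425 Ω
V = I_total × R_eq = 3.500 × 0.9425 = 3.299 V
P_R4 = V² / R4 = (3.299)² / 1.08 = 10.08 W

10.1 W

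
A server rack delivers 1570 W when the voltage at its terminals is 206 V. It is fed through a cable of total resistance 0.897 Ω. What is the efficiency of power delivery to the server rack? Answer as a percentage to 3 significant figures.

96.8 %

I = P / V = 1570 / 206 = 7.621 A through the cable.
P_line = I² R_line = (7.621)² × 0.897 = 52.10 W
P_source = P_load + P_line = 1570 + 52.10 = 1622 W
η = P_load / P_source = 1570 / 1622 = 0.9679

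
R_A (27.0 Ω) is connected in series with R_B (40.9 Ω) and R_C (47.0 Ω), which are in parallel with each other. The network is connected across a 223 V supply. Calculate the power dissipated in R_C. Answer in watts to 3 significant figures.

Reduce the parallel pair to R_p first; the network is then a simple series string.
R_p = (40.9×47.0)/(40.9+47.0) = 21.87 Ω
R_total = 27.0 + 21.87 = 48.87 Ω
I = V / R_total = 223 / 48.87 = 4.563 A
Voltage across the parallel pair: V_p = I × R_p = 4.563 × 21.87 = 99.79 V
R_C sees V_p directly, so P = V_p² / R_C.
P_R_C = (99.79)² / 47.0 = 211.9 W

212 W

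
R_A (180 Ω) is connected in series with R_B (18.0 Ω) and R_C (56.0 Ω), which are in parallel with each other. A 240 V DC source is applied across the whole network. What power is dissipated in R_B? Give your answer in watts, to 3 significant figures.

Collapse R_B‖R_C to a single equivalent, reducing the network to two series elements.
R_p = (18.0×56.0)/(18.0+56.0) = 13.62 Ω
R_total = 180 + 13.62 = 193.6 Ω
I = V / R_total = 240 / 193.6 = 1.240 A
Voltage across the parallel pair: V_p = I × R_p = 1.240 × 13.62 = 16.88 V
With V_p across R_B, its power is V_p²/R_B.
P_R_B = (16.88)² / 18.0 = 15.84 W

15.8 W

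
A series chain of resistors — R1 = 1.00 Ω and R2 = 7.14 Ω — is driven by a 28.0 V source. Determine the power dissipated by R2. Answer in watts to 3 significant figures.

Series elements share the same current, so find I first, then use P = I²R.
R_total = 1.00 + 7.14 = 8.140 Ω
I = V / R_total = 28.0 / 8.140 = 3.440 A
P_R2 = I² × R2 = (3.440)² × 7.14 = 84.48 W

84.5 W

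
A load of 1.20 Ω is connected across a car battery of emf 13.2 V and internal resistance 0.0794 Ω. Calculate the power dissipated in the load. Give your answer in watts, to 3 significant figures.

Load and internal resistance form a series loop — compute the loop current, then the load power via I²R.
I = ε / (r + R) = 13.2 / (0.0794 + 1.20) = 10.32 A
P_load = I² R = (10.32)² × 1.20 = 127.7 W

128 W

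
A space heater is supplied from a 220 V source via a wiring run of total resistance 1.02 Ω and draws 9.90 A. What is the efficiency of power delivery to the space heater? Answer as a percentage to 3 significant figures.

The wiring run carries the full 9.90 A.
P_line = I² R_line = (9.900)² × 1.02 = 99.97 W
P_source = V I = 220 × 9.900 = 2178 W; P_load = 2078 W
η = P_load / P_source = 2078 / 2178 = 0.9541

95.4 %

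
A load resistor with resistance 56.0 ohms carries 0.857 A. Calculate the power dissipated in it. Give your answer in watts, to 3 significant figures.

41.1 W

With I and R stated, P = I²R applies in one step.
P = (0.8570 A)² × 56.0 Ω = 41.13 W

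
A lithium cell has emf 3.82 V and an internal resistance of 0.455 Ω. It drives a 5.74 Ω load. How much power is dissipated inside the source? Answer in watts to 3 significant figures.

0.173 W

The source's internal resistance is just another series element carrying I; its dissipation is I²r.
I = ε / (r + R) = 3.82 / (0.455 + 5.74) = 0.6166 A
P_int = I² r = (0.6166)² × 0.455 = 0.1730 W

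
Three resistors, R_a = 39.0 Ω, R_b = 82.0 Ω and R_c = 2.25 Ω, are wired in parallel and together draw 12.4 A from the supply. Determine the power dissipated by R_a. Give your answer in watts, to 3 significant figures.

17.0 W

The branches share the same voltage, but only the total current is given — find V from the equivalent resistance first.
1/R_eq = 1/39.0 + 1/82.0 + 1/2.25 ⇒ R_eq = 2.073 Ω
V = I_total × R_eq = 12.40 × 2.073 = 25.71 V
P_R_a = V² / R_a = (25.71)² / 39.0 = 16.95 W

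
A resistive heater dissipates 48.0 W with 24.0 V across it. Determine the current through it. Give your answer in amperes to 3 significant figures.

2.00 A

Rearranging the power relation for the two known quantities gives I = P / V.
I = 48.0 / 24.0 = 2.000 A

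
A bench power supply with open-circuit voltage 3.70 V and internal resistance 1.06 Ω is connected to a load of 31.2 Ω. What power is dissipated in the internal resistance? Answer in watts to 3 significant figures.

0.0139 W

The internal resistance carries the same current as the load; P_int = I²r.
I = ε / (r + R) = 3.70 / (1.06 + 31.2) = 0.1147 A
P_int = I² r = (0.1147)² × 1.06 = 0.01394 W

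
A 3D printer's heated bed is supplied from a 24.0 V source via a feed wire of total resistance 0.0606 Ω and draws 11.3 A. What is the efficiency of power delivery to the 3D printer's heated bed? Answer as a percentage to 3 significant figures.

97.1 %

The feed wire carries the full 11.3 A.
P_line = I² R_line = (11.30)² × 0.0606 = 7.738 W
P_source = V I = 24.0 × 11.30 = 271.2 W; P_load = 263.5 W
η = P_load / P_source = 263.5 / 271.2 = 0.9715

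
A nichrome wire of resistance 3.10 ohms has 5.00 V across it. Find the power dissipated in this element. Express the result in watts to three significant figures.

We know the drop across the element and its resistance — P = V²/R, one step.
P = (5.00 V)² / 3.10 Ω = 8.065 W

8.06 W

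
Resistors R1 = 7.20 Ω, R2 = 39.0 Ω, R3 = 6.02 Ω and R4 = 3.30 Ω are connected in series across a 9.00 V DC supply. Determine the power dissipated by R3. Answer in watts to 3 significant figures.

Every series element carries the same I. Get I from the total resistance, then P = I² × R3.
R_total = 7.20 + 39.0 + 6.02 + 3.30 = 55.52 Ω
I = V / R_total = 9.00 / 55.52 = 0.1621 A
P_R3 = I² × R3 = (0.1621)² × 6.02 = 0.1582 W

0.158 W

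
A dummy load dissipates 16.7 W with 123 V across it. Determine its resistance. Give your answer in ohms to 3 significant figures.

906 Ω

Rearranging the power relation for the two known quantities gives R = V² / P.
R = (123)² / 16.7 = 905.9 Ω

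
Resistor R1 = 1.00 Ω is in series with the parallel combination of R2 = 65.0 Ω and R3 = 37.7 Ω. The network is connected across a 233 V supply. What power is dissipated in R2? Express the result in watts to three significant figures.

769 W

Replace R2 and R3 with their parallel equivalent so the circuit becomes R1 in series with R_p.
R_p = (65.0×37.7)/(65.0+37.7) = 23.86 Ω
R_total = 1.00 + 23.86 = 24.86 Ω
I = V / R_total = 233 / 24.86 = 9.372 A
Voltage across the parallel pair: V_p = I × R_p = 9.372 × 23.86 = 223.6 V
With V_p across R2, its power is V_p²/R2.
P_R2 = (223.6)² / 65.0 = 769.4 W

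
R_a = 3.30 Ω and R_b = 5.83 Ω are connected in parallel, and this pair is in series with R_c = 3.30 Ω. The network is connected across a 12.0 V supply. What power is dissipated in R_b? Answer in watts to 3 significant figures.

First find R_p for the parallel pair, then treat R_p + R_c as a series loop.
R_p = (3.30×5.83)/(3.30+5.83) = 2.107 Ω
R_total = R_p + 3.30 = 2.107 + 3.30 = 5.407 Ω
I = V / R_total = 12.0 / 5.407 = 2.219 A
Voltage across the parallel pair: V_p = I × R_p = 2.219 × 2.107 = 4.676 V
R_b has V_p across it, so P = V_p²/R_b.
P_R_b = (4.676)² / 5.83 = 3.751 W

3.75 W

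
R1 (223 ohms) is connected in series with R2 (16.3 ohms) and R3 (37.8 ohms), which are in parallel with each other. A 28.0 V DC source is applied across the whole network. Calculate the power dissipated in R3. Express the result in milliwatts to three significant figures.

First combine the parallel branches into one equivalent R_p, then R1 + R_p is a series pair.
R_p = (16.3×37.8)/(16.3+37.8) = 11.39 Ω
R_total = 223 + 11.39 = 234.4 Ω
I = V / R_total = 28.0 / 234.4 = 0.1195 A
Voltage across the parallel pair: V_p = I × R_p = 0.1195 × 11.39 = 1.361 V
With V_p across R3, its power is V_p²/R3.
P_R3 = (1.361)² / 37.8 = 0.04897 W

49.0 mW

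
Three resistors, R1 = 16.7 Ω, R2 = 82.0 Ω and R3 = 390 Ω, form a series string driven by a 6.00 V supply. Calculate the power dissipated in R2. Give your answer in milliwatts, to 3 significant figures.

Every series element carries the same I. Get I from the total resistance, then P = I² × R2.
R_total = 16.7 + 82.0 + 390 = 488.7 Ω
I = V / R_total = 6.00 / 488.7 = 0.01228 A
P_R2 = I² × R2 = (0.01228)² × 82.0 = 0.01236 W

12.4 mW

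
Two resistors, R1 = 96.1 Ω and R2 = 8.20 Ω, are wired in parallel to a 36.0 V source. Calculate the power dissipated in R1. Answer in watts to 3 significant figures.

The supply voltage appears across each parallel branch — just use P = V²/R1.
P_R1 = V² / R1 = (36.0)² / 96.1 Ω = 13.49 W

13.5 W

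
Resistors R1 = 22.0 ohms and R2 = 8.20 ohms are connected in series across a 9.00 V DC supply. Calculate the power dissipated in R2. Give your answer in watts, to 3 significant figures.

Since the resistors are in series they all carry the loop current I = V/R_total; the power in any one is I²R.
R_total = 22.0 + 8.20 = 30.20 Ω
I = V / R_total = 9.00 / 30.20 = 0.2980 A
P_R2 = I² × R2 = (0.2980)² × 8.20 = 0.7283 W

0.728 W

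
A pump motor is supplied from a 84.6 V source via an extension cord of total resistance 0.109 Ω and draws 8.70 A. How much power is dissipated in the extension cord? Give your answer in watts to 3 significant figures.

Only the current and the line resistance are needed for the I²R loss.
The extension cord carries the full 8.70 A.
P_line = I² R_line = (8.700)² × 0.109 = 8.250 W

8.25 W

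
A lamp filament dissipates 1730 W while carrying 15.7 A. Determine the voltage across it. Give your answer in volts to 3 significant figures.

110 V

Rearranging the power relation for the two known quantities gives V = P / I.
V = 1730 / 15.70 = 110.2 V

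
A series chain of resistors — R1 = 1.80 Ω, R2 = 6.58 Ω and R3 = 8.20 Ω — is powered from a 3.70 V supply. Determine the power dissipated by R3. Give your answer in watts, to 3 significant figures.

In a series string the same current flows through every resistor — find that current, then P = I²R for the one we want.
R_total = 1.80 + 6.58 + 8.20 = 16.58 Ω
I = V / R_total = 3.70 / 16.58 = 0.2232 A
P_R3 = I² × R3 = (0.2232)² × 8.20 = 0.4084 W

0.408 W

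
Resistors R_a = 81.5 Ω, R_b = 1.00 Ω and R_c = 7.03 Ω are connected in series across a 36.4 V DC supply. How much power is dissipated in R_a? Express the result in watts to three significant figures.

13.5 W

Since the resistors are in series they all carry the loop current I = V/R_total; the power in any one is I²R.
R_total = 81.5 + 1.00 + 7.03 = 89.53 Ω
I = V / R_total = 36.4 / 89.53 = 0.4066 A
P_R_a = I² × R_a = (0.4066)² × 81.5 = 13.47 W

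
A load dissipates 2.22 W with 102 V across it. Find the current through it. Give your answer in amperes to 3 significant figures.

0.0218 A

The two known quantities fix the third via I = P / V.
I = 2.22 / 102 = 0.02176 A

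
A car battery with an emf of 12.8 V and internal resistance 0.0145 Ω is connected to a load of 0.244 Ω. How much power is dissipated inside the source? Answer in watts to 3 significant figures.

35.6 W

r is in series with the load, so it carries the full circuit current — the loss in it is I²r.
I = ε / (r + R) = 12.8 / (0.0145 + 0.244) = 49.52 A
P_int = I² r = (49.52)² × 0.0145 = 35.55 W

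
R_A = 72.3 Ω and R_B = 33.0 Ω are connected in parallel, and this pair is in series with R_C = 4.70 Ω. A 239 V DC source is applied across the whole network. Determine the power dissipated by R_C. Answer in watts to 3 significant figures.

359 W

First find R_p for the parallel pair, then treat R_p + R_C as a series loop.
R_p = (72.3×33.0)/(72.3+33.0) = 22.66 Ω
R_total = R_p + 4.70 = 22.66 + 4.70 = 27.36 Ω
I = V / R_total = 239 / 27.36 = 8.736 A
R_C carries the full series current, so P = I²R.
P_R_C = (8.736)² × 4.70 = 358.7 W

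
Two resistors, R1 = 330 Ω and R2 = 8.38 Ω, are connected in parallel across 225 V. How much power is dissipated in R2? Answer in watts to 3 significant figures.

6040 W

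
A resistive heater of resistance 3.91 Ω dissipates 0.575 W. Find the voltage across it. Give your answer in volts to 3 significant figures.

Rearranging the power relation for the two known quantities gives V = √(P R).
V = √(0.575 × 3.91) = 1.499 V

1.50 V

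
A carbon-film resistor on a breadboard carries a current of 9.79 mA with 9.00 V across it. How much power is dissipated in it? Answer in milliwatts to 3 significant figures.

88.1 mW

V and I are known directly — P = V I, no intermediate step needed.
P = 9.00 V × 0.009790 A = 0.08811 W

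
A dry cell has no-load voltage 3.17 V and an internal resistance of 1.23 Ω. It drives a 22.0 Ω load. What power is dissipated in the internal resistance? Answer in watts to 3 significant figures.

The source's internal resistance is just another series element carrying I; its dissipation is I²r.
I = ε / (r + R) = 3.17 / (1.23 + 22.0) = 0.1365 A
P_int = I² r = (0.1365)² × 1.23 = 0.02290 W

0.0229 W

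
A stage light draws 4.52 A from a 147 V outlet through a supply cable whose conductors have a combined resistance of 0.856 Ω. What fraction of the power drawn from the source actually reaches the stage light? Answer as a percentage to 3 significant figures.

97.4 %

The supply cable carries the full 4.52 A.
P_line = I² R_line = (4.520)² × 0.856 = 17.49 W
P_source = V I = 147 × 4.520 = 664.4 W; P_load = 647.0 W
η = P_load / P_source = 647.0 / 664.4 = 0.9737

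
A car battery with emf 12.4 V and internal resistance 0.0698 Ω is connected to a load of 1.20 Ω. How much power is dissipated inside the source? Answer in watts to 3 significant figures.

Internal loss is I²r, with I set by the total series resistance r+R.
I = ε / (r + R) = 12.4 / (0.0698 + 1.20) = 9.765 A
P_int = I² r = (9.765)² × 0.0698 = 6.656 W

6.66 W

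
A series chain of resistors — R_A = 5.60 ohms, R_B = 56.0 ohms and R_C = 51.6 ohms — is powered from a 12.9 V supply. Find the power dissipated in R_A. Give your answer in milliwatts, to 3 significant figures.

Every series element carries the same I. Get I from the total resistance, then P = I² × R_A.
R_total = 5.60 + 56.0 + 51.6 = 113.2 Ω
I = V / R_total = 12.9 / 113.2 = 0.1140 A
P_R_A = I² × R_A = (0.1140)² × 5.60 = 0.07272 W

72.7 mW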